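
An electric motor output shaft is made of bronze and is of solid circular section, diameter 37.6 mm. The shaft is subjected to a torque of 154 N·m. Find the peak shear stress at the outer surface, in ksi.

2.14 ksi

J = πd⁴/32 = π(0.0376)⁴/32 = 1.962×10^-7 m⁴.
τ_max = T·r/J = 154.0 × 0.0188 / 1.962×10^-7 = 1.475×10^7 Pa.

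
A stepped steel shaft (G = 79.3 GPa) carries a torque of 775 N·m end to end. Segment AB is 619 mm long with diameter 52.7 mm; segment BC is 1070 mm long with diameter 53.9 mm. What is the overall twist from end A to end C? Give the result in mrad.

J_AB = π(0.0527)⁴/32 = 7.57×10^-7 m⁴; J_BC = π(0.0539)⁴/32 = 8.29×10^-7 m⁴.
θ = (T/G)·Σ L_i/J_i = (775.0/79.3×10⁹)·(0.619/7.57×10^-7 + 1.07/8.29×10^-7) = 0.02061 rad.

20.6 mrad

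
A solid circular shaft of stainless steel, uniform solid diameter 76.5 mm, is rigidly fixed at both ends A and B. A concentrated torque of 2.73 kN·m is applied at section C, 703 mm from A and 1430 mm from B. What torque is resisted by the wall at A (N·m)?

With uniform GJ and both ends fixed, compatibility θ_AC = θ_CB gives T_A·a = T_B·b, together with T_A + T_B = T₀.
T_A = T₀·b/(a+b) = 2730·1430/2133 = 1830 N·m; T_B = 899.8 N·m.

1830 N·m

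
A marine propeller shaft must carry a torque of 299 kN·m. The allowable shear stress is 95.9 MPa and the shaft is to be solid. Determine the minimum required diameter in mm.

251 mm

For a solid shaft τ_max = 16T/(πd³), so d = (16T/(π τ_allow))^(1/3) = (16·299000/(π·9.59×10^7))^(1/3) = 0.2513 m.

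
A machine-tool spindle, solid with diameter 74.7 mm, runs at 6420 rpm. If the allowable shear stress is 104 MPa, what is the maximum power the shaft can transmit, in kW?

5720 kW

J = πd⁴/32 = π(0.0747)⁴/32 = 3.057×10^-6 m⁴.
T_max = τ_allow·J/r = 1.04×10^8 × 3.057×10^-6 / 0.0374 = 8512 N·m.
ω = 2π·6420/60 = 672.3 rad/s, so P_max = T_max·ω = 5.723×10^6 W.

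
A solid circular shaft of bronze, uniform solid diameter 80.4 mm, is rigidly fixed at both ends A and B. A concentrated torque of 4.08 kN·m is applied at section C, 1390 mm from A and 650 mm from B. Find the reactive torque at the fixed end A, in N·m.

With uniform GJ and both ends fixed, compatibility θ_AC = θ_CB gives T_A·a = T_B·b, together with T_A + T_B = T₀.
T_A = T₀·b/(a+b) = 4080·650/2040 = 1300 N·m; T_B = 2780 N·m.

1300 N·m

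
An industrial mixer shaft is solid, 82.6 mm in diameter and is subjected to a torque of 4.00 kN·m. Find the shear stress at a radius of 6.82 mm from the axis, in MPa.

5.97 MPa

J = πd⁴/32 = π(0.0826)⁴/32 = 4.570×10^-6 m⁴.
Shear stress varies linearly with radius: τ = T·r/J = 4000 × 0.00682 / 4.570×10^-6 = 5.969×10^6 Pa.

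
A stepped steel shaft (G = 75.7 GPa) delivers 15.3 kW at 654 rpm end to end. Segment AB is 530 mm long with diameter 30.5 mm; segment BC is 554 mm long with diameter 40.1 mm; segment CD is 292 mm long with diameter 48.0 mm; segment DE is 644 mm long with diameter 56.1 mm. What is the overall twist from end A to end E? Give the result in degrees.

ω = 2π·654/60 = 68.49 rad/s, so T = P/ω = 15.3×10³ / 68.49 = 223.4 N·m.
J_AB = π(0.0305)⁴/32 = 8.50×10^-8 m⁴; J_BC = π(0.0401)⁴/32 = 2.54×10^-7 m⁴; J_CD = π(0.0480)⁴/32 = 5.21×10^-7 m⁴; J_DE = π(0.0561)⁴/32 = 9.72×10^-7 m⁴.
θ = (T/G)·Σ L_i/J_i = (223.4/75.7×10⁹)·(0.530/8.50×10^-8 + 0.554/2.54×10^-7 + 0.292/5.21×10^-7 + 0.644/9.72×10^-7) = 0.02846 rad.

1.63°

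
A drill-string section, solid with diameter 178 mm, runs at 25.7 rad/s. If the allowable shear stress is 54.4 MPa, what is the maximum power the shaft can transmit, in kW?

J = πd⁴/32 = π(0.178)⁴/32 = 9.856×10^-5 m⁴.
T_max = τ_allow·J/r = 5.44×10^7 × 9.856×10^-5 / 0.0890 = 60240 N·m.
ω = 25.7 rad/s, so P_max = T_max·ω = 1.548×10^6 W.

1550 kW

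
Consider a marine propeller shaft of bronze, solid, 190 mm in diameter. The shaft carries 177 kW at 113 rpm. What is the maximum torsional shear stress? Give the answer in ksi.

ω = 2π·113/60 = 11.83 rad/s, so T = P/ω = 177×10³ / 11.83 = 14960 N·m.
J = πd⁴/32 = π(0.190)⁴/32 = 1.279×10^-4 m⁴.
τ_max = T·r/J = 14960 × 0.0950 / 1.279×10^-4 = 1.111×10^7 Pa.

1.61 ksi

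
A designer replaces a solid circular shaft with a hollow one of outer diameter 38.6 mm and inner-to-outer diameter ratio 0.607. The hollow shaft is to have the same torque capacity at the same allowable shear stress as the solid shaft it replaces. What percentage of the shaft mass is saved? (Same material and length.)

30.4 %

Equal τ_max and T ⇒ the solid shaft needs d_s³ = d_o³(1−k⁴), so d_s = 38.6·(1−0.607⁴)^(1/3) = 36.77 mm.
Area ratio A_h/A_s = d_o²(1−k²)/d_s² = (1−k²)/(1−k⁴)^(2/3) = 0.6961.
Mass saving = 1 − 0.6961 = 30.4 %.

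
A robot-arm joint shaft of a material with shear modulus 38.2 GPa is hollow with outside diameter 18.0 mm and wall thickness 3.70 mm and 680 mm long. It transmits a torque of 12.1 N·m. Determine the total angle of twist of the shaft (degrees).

J = π(d_o⁴ − d_i⁴)/32 = π(0.0180⁴ − 0.0106⁴)/32 = 9.067×10^-9 m⁴.
θ = T·L/(G·J) = 12.10 × 0.680 / (38.2×10⁹ × 9.067×10^-9) = 0.02376 rad.

1.36°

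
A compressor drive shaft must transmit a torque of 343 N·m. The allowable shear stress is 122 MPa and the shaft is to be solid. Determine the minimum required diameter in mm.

24.3 mm

For a solid shaft τ_max = 16T/(πd³), so d = (16T/(π τ_allow))^(1/3) = (16·343.0/(π·1.22×10^8))^(1/3) = 0.02428 m.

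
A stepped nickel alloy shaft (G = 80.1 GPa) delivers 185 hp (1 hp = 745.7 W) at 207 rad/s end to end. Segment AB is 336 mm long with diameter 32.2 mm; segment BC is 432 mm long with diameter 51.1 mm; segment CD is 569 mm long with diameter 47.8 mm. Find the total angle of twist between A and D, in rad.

0.0411 rad

ω = 207 rad/s, so T = P/ω = 185×745.7 / 207.0 = 666.4 N·m.
J_AB = π(0.0322)⁴/32 = 1.06×10^-7 m⁴; J_BC = π(0.0511)⁴/32 = 6.69×10^-7 m⁴; J_CD = π(0.0478)⁴/32 = 5.13×10^-7 m⁴.
θ = (T/G)·Σ L_i/J_i = (666.4/80.1×10⁹)·(0.336/1.06×10^-7 + 0.432/6.69×10^-7 + 0.569/5.13×10^-7) = 0.04109 rad.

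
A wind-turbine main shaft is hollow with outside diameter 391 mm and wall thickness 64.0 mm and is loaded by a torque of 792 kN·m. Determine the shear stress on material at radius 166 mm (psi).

J = π(d_o⁴ − d_i⁴)/32 = π(0.391⁴ − 0.263⁴)/32 = 1.825×10^-3 m⁴.
Shear stress varies linearly with radius: τ = T·r/J = 792000 × 0.166 / 1.825×10^-3 = 7.204×10^7 Pa.

10400 psi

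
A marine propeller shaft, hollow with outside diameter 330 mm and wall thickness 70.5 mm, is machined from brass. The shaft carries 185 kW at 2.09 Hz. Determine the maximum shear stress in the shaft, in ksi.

0.324 ksi

ω = 2π·2.09 = 13.13 rad/s, so T = P/ω = 185×10³ / 13.13 = 14090 N·m.
J = π(d_o⁴ − d_i⁴)/32 = π(0.330⁴ − 0.189⁴)/32 = 1.039×10^-3 m⁴.
τ_max = T·r/J = 14090 × 0.165 / 1.039×10^-3 = 2.237×10^6 Pa.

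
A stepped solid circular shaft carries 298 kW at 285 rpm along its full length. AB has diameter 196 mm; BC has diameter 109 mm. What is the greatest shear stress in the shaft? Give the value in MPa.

39.3 MPa

ω = 2π·285/60 = 29.85 rad/s, so T = P/ω = 298×10³ / 29.85 = 9985 N·m.
Under the same torque, τ_max = 16T/(πd³) is largest where d is smallest — segment BC (d = 109 mm).
τ_max = 16·9985/(π·(0.109)³) = 3.927×10^7 Pa.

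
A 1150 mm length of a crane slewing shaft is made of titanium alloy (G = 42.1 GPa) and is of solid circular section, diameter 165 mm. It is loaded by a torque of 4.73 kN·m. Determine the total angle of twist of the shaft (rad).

J = πd⁴/32 = π(0.165)⁴/32 = 7.277×10^-5 m⁴.
θ = T·L/(G·J) = 4730 × 1.15 / (42.1×10⁹ × 7.277×10^-5) = 1.776×10^-3 rad.

0.00178 rad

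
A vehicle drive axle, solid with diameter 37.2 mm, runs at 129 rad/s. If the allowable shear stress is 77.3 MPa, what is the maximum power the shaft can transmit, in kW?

J = πd⁴/32 = π(0.0372)⁴/32 = 1.880×10^-7 m⁴.
T_max = τ_allow·J/r = 7.73×10^7 × 1.880×10^-7 / 0.0186 = 781.3 N·m.
ω = 129 rad/s, so P_max = T_max·ω = 1.008×10^5 W.

101 kW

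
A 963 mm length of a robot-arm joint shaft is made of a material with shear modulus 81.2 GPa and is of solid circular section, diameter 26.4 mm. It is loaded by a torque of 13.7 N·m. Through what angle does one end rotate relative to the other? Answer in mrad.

J = πd⁴/32 = π(0.0264)⁴/32 = 4.769×10^-8 m⁴.
θ = T·L/(G·J) = 13.70 × 0.963 / (81.2×10⁹ × 4.769×10^-8) = 3.407×10^-3 rad.

3.41 mrad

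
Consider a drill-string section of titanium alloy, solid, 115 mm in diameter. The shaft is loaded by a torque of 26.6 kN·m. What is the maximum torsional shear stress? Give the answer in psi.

12900 psi

J = πd⁴/32 = π(0.115)⁴/32 = 1.717×10^-5 m⁴.
τ_max = T·r/J = 26600 × 0.0575 / 1.717×10^-5 = 8.908×10^7 Pa.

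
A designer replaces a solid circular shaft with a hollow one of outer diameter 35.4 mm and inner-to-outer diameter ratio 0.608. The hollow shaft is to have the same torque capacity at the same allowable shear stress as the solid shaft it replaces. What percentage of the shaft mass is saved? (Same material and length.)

Equal τ_max and T ⇒ the solid shaft needs d_s³ = d_o³(1−k⁴), so d_s = 35.4·(1−0.608⁴)^(1/3) = 33.71 mm.
Area ratio A_h/A_s = d_o²(1−k²)/d_s² = (1−k²)/(1−k⁴)^(2/3) = 0.6952.
Mass saving = 1 − 0.6952 = 30.5 %.

30.5 %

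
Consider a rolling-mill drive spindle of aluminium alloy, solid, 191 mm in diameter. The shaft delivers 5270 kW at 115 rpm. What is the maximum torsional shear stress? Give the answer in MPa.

ω = 2π·115/60 = 12.04 rad/s, so T = P/ω = 5270×10³ / 12.04 = 437600 N·m.
J = πd⁴/32 = π(0.191)⁴/32 = 1.307×10^-4 m⁴.
τ_max = T·r/J = 437600 × 0.0955 / 1.307×10^-4 = 3.199×10^8 Pa.

320 MPa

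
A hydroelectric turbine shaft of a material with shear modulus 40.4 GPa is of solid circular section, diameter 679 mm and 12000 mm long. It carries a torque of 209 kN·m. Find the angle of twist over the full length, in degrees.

J = πd⁴/32 = π(0.679)⁴/32 = 0.02087 m⁴.
θ = T·L/(G·J) = 209000 × 12.0 / (40.4×10⁹ × 0.02087) = 2.975×10^-3 rad.

0.170°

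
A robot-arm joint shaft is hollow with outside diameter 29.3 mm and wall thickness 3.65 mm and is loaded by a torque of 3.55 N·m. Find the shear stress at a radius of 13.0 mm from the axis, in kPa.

935 kPa

J = π(d_o⁴ − d_i⁴)/32 = π(0.0293⁴ − 0.0220⁴)/32 = 4.936×10^-8 m⁴.
Shear stress varies linearly with radius: τ = T·r/J = 3.550 × 0.0130 / 4.936×10^-8 = 9.350×10^5 Pa.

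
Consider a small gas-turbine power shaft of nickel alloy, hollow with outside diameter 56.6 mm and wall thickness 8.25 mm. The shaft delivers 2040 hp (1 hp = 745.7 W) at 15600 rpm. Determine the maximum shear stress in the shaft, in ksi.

5.07 ksi

ω = 2π·15600/60 = 1634 rad/s, so T = P/ω = 2040×745.7 / 1634 = 931.2 N·m.
J = π(d_o⁴ − d_i⁴)/32 = π(0.0566⁴ − 0.0401⁴)/32 = 7.537×10^-7 m⁴.
τ_max = T·r/J = 931.2 × 0.0283 / 7.537×10^-7 = 3.496×10^7 Pa.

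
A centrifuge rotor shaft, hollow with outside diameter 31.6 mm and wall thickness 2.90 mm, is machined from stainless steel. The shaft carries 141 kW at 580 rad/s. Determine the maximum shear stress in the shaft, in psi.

10200 psi

ω = 580 rad/s, so T = P/ω = 141×10³ / 580.0 = 243.1 N·m.
J = π(d_o⁴ − d_i⁴)/32 = π(0.0316⁴ − 0.0258⁴)/32 = 5.439×10^-8 m⁴.
τ_max = T·r/J = 243.1 × 0.0158 / 5.439×10^-8 = 7.062×10^7 Pa.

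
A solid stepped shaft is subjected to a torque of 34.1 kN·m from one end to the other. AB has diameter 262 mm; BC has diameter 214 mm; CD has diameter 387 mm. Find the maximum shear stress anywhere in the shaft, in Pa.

1.77e7 Pa

Under the same torque, τ_max = 16T/(πd³) is largest where d is smallest — segment BC (d = 214 mm).
τ_max = 16·34100/(π·(0.214)³) = 1.772×10^7 Pa.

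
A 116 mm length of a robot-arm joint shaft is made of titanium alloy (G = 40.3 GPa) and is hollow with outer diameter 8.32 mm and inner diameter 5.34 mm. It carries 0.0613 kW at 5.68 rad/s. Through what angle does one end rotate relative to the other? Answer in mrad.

ω = 5.68 rad/s, so T = P/ω = 0.0613×10³ / 5.680 = 10.79 N·m.
J = π(d_o⁴ − d_i⁴)/32 = π(0.00832⁴ − 0.00534⁴)/32 = 3.906×10^-10 m⁴.
θ = T·L/(G·J) = 10.79 × 0.116 / (40.3×10⁹ × 3.906×10^-10) = 0.07953 rad.

79.5 mrad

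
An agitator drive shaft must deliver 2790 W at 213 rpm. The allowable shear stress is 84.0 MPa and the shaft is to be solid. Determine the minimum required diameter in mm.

ω = 2π·213/60 = 22.31 rad/s, so T = P/ω = 2790 / 22.31 = 125.1 N·m.
For a solid shaft τ_max = 16T/(πd³), so d = (16T/(π τ_allow))^(1/3) = (16·125.1/(π·8.40×10^7))^(1/3) = 0.01965 m.

19.6 mm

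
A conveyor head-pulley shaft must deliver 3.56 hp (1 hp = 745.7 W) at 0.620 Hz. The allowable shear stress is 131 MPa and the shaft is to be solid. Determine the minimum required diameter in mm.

29.8 mm

ω = 2π·0.620 = 3.896 rad/s, so T = P/ω = 3.56×745.7 / 3.896 = 681.5 N·m.
For a solid shaft τ_max = 16T/(πd³), so d = (16T/(π τ_allow))^(1/3) = (16·681.5/(π·1.31×10^8))^(1/3) = 0.02981 m.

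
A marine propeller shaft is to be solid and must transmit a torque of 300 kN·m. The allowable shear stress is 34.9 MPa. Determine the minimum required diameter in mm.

For a solid shaft τ_max = 16T/(πd³), so d = (16T/(π τ_allow))^(1/3) = (16·300000/(π·3.49×10^7))^(1/3) = 0.3524 m.

352 mm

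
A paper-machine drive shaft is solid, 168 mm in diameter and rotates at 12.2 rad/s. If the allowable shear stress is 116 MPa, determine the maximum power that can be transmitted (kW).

1320 kW

J = πd⁴/32 = π(0.168)⁴/32 = 7.821×10^-5 m⁴.
T_max = τ_allow·J/r = 1.16×10^8 × 7.821×10^-5 / 0.0840 = 108000 N·m.
ω = 12.2 rad/s, so P_max = T_max·ω = 1.318×10^6 W.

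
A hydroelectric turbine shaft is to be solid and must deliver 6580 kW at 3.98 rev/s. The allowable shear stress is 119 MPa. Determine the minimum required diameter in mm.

ω = 2π·3.98 = 25.01 rad/s, so T = P/ω = 6580×10³ / 25.01 = 263100 N·m.
For a solid shaft τ_max = 16T/(πd³), so d = (16T/(π τ_allow))^(1/3) = (16·263100/(π·1.19×10^8))^(1/3) = 0.2241 m.

224 mm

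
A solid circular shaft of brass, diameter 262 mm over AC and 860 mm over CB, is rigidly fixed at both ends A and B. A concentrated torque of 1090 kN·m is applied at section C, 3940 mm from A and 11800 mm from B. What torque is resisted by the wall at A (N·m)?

27400 N·m

Compatibility: T_A·a/J_AC = T_B·b/J_CB with T_A + T_B = T₀.
J_AC = 4.63×10^-4 m⁴, J_CB = 0.0537 m⁴, so T_A = T₀·(J_AC/a)/((J_AC/a)+(J_CB/b)) = 27410 N·m, T_B = 1.063e6 N·m.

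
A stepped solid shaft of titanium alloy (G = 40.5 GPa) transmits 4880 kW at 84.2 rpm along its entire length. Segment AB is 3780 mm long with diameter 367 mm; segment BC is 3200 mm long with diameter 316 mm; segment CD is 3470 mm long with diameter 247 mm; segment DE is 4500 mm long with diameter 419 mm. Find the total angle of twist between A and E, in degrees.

ω = 2π·84.2/60 = 8.817 rad/s, so T = P/ω = 4880×10³ / 8.817 = 553500 N·m.
J_AB = π(0.367)⁴/32 = 1.78×10^-3 m⁴; J_BC = π(0.316)⁴/32 = 9.79×10^-4 m⁴; J_CD = π(0.247)⁴/32 = 3.65×10^-4 m⁴; J_DE = π(0.419)⁴/32 = 3.03×10^-3 m⁴.
θ = (T/G)·Σ L_i/J_i = (553500/40.5×10⁹)·(3.78/1.78×10^-3 + 3.20/9.79×10^-4 + 3.47/3.65×10^-4 + 4.50/3.03×10^-3) = 0.2238 rad.

12.8°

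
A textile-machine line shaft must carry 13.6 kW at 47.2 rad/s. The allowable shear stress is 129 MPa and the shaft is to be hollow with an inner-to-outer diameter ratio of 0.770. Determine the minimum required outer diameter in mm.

26.0 mm

ω = 47.2 rad/s, so T = P/ω = 13.6×10³ / 47.20 = 288.1 N·m.
For a hollow shaft with d_i/d_o = 0.770: τ_max = 16T/(π d_o³ (1−k⁴)), so d_o = [16T/(π τ_allow (1−k⁴))]^(1/3) = [16·288.1/(π·1.29×10^8·0.6485)]^(1/3) = 0.02598 m.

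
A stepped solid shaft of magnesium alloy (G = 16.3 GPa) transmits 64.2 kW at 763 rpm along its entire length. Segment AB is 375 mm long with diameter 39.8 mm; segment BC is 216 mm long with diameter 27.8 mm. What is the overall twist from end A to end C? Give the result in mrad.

ω = 2π·763/60 = 79.90 rad/s, so T = P/ω = 64.2×10³ / 79.90 = 803.5 N·m.
J_AB = π(0.0398)⁴/32 = 2.46×10^-7 m⁴; J_BC = π(0.0278)⁴/32 = 5.86×10^-8 m⁴.
θ = (T/G)·Σ L_i/J_i = (803.5/16.3×10⁹)·(0.375/2.46×10^-7 + 0.216/5.86×10^-8) = 0.2566 rad.

257 mrad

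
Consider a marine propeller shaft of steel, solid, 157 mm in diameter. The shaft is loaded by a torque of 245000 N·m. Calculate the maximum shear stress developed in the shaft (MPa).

322 MPa

J = πd⁴/32 = π(0.157)⁴/32 = 5.965×10^-5 m⁴.
τ_max = T·r/J = 245000 × 0.0785 / 5.965×10^-5 = 3.224×10^8 Pa.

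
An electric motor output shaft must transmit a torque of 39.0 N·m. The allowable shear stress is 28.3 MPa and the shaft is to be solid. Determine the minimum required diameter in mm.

19.1 mm

For a solid shaft τ_max = 16T/(πd³), so d = (16T/(π τ_allow))^(1/3) = (16·39.00/(π·2.83×10^7))^(1/3) = 0.01915 m.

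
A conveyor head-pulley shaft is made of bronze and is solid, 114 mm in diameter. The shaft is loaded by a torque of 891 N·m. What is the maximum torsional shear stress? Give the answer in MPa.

J = πd⁴/32 = π(0.114)⁴/32 = 1.658×10^-5 m⁴.
τ_max = T·r/J = 891.0 × 0.0570 / 1.658×10^-5 = 3.063×10^6 Pa.

3.06 MPa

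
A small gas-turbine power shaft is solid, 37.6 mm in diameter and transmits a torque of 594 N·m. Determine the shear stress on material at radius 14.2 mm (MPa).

43.0 MPa

J = πd⁴/32 = π(0.0376)⁴/32 = 1.962×10^-7 m⁴.
Shear stress varies linearly with radius: τ = T·r/J = 594.0 × 0.0142 / 1.962×10^-7 = 4.299×10^7 Pa.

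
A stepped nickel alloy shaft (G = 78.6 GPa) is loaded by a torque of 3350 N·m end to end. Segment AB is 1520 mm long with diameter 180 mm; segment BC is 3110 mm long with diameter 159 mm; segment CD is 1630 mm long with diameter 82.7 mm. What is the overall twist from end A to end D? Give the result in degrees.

J_AB = π(0.180)⁴/32 = 1.03×10^-4 m⁴; J_BC = π(0.159)⁴/32 = 6.27×10^-5 m⁴; J_CD = π(0.0827)⁴/32 = 4.59×10^-6 m⁴.
θ = (T/G)·Σ L_i/J_i = (3350/78.6×10⁹)·(1.52/1.03×10^-4 + 3.11/6.27×10^-5 + 1.63/4.59×10^-6) = 0.01787 rad.

1.02°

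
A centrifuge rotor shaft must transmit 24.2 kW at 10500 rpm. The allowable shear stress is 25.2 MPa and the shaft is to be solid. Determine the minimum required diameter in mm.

16.4 mm

ω = 2π·10500/60 = 1100 rad/s, so T = P/ω = 24.2×10³ / 1100 = 22.01 N·m.
For a solid shaft τ_max = 16T/(πd³), so d = (16T/(π τ_allow))^(1/3) = (16·22.01/(π·2.52×10^7))^(1/3) = 0.01645 m.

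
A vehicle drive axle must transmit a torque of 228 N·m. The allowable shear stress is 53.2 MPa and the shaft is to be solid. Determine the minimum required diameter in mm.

27.9 mm

For a solid shaft τ_max = 16T/(πd³), so d = (16T/(π τ_allow))^(1/3) = (16·228.0/(π·5.32×10^7))^(1/3) = 0.02795 m.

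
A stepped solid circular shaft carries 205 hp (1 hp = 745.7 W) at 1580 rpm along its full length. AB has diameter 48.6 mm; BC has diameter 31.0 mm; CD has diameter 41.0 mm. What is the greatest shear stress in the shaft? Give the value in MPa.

ω = 2π·1580/60 = 165.5 rad/s, so T = P/ω = 205×745.7 / 165.5 = 923.9 N·m.
Under the same torque, τ_max = 16T/(πd³) is largest where d is smallest — segment BC (d = 31.0 mm).
τ_max = 16·923.9/(π·(0.0310)³) = 1.579×10^8 Pa.

158 MPa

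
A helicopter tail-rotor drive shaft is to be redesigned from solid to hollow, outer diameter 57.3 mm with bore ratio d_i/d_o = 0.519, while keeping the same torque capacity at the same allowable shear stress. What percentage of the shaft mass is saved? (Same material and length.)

Equal τ_max and T ⇒ the solid shaft needs d_s³ = d_o³(1−k⁴), so d_s = 57.3·(1−0.519⁴)^(1/3) = 55.88 mm.
Area ratio A_h/A_s = d_o²(1−k²)/d_s² = (1−k²)/(1−k⁴)^(2/3) = 0.7683.
Mass saving = 1 − 0.7683 = 23.2 %.

23.2 %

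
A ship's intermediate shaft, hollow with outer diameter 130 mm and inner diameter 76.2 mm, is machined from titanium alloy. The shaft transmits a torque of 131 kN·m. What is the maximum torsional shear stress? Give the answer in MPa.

344 MPa

J = π(d_o⁴ − d_i⁴)/32 = π(0.130⁴ − 0.0762⁴)/32 = 2.473×10^-5 m⁴.
τ_max = T·r/J = 131000 × 0.0650 / 2.473×10^-5 = 3.443×10^8 Pa.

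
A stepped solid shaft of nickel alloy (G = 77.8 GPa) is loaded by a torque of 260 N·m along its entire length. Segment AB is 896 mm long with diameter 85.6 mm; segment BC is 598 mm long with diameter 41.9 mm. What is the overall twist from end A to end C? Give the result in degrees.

J_AB = π(0.0856)⁴/32 = 5.27×10^-6 m⁴; J_BC = π(0.0419)⁴/32 = 3.03×10^-7 m⁴.
θ = (T/G)·Σ L_i/J_i = (260.0/77.8×10⁹)·(0.896/5.27×10^-6 + 0.598/3.03×10^-7) = 7.173×10^-3 rad.

0.411°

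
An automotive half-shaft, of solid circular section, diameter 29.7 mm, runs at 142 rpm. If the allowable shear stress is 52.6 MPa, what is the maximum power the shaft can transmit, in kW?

J = πd⁴/32 = π(0.0297)⁴/32 = 7.639×10^-8 m⁴.
T_max = τ_allow·J/r = 5.26×10^7 × 7.639×10^-8 / 0.0149 = 270.6 N·m.
ω = 2π·142/60 = 14.87 rad/s, so P_max = T_max·ω = 4023 W.

4.02 kW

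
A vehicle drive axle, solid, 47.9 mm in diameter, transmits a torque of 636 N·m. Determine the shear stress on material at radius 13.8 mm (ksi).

J = πd⁴/32 = π(0.0479)⁴/32 = 5.168×10^-7 m⁴.
Shear stress varies linearly with radius: τ = T·r/J = 636.0 × 0.0138 / 5.168×10^-7 = 1.698×10^7 Pa.

2.46 ksi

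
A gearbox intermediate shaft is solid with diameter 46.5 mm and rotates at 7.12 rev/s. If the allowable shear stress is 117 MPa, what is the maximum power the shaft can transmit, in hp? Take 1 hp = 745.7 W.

139 hp

J = πd⁴/32 = π(0.0465)⁴/32 = 4.590×10^-7 m⁴.
T_max = τ_allow·J/r = 1.17×10^8 × 4.590×10^-7 / 0.0232 = 2310 N·m.
ω = 2π·7.12 = 44.74 rad/s, so P_max = T_max·ω = 1.033×10^5 W.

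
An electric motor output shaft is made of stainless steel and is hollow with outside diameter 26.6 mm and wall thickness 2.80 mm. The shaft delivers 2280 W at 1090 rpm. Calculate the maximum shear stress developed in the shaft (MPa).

ω = 2π·1090/60 = 114.1 rad/s, so T = P/ω = 2280 / 114.1 = 19.97 N·m.
J = π(d_o⁴ − d_i⁴)/32 = π(0.0266⁴ − 0.0210⁴)/32 = 3.006×10^-8 m⁴.
τ_max = T·r/J = 19.97 × 0.0133 / 3.006×10^-8 = 8.839×10^6 Pa.

8.84 MPa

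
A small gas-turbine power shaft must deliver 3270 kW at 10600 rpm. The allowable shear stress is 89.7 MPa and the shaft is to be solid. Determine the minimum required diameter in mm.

ω = 2π·10600/60 = 1110 rad/s, so T = P/ω = 3270×10³ / 1110 = 2946 N·m.
For a solid shaft τ_max = 16T/(πd³), so d = (16T/(π τ_allow))^(1/3) = (16·2946/(π·8.97×10^7))^(1/3) = 0.05510 m.

55.1 mm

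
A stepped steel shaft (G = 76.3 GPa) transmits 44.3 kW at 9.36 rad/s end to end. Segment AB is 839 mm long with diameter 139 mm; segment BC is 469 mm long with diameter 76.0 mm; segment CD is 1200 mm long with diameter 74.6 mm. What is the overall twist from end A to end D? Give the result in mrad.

34.8 mrad

ω = 9.36 rad/s, so T = P/ω = 44.3×10³ / 9.360 = 4733 N·m.
J_AB = π(0.139)⁴/32 = 3.66×10^-5 m⁴; J_BC = π(0.0760)⁴/32 = 3.28×10^-6 m⁴; J_CD = π(0.0746)⁴/32 = 3.04×10^-6 m⁴.
θ = (T/G)·Σ L_i/J_i = (4733/76.3×10⁹)·(0.839/3.66×10^-5 + 0.469/3.28×10^-6 + 1.20/3.04×10^-6) = 0.03478 rad.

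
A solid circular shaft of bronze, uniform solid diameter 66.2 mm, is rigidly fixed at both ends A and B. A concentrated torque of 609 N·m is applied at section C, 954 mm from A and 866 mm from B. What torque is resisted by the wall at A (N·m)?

With uniform GJ and both ends fixed, compatibility θ_AC = θ_CB gives T_A·a = T_B·b, together with T_A + T_B = T₀.
T_A = T₀·b/(a+b) = 609.0·866/1820 = 289.8 N·m; T_B = 319.2 N·m.

290 N·m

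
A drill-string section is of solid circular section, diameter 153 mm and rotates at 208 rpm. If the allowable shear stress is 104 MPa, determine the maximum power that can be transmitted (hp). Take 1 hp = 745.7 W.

J = πd⁴/32 = π(0.153)⁴/32 = 5.380×10^-5 m⁴.
T_max = τ_allow·J/r = 1.04×10^8 × 5.380×10^-5 / 0.0765 = 73140 N·m.
ω = 2π·208/60 = 21.78 rad/s, so P_max = T_max·ω = 1.593×10^6 W.

2140 hp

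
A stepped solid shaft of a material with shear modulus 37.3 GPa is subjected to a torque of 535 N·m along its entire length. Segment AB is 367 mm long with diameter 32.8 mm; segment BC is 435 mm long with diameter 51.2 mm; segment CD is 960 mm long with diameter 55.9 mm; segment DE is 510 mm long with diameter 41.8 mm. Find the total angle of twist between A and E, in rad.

0.0943 rad

J_AB = π(0.0328)⁴/32 = 1.14×10^-7 m⁴; J_BC = π(0.0512)⁴/32 = 6.75×10^-7 m⁴; J_CD = π(0.0559)⁴/32 = 9.59×10^-7 m⁴; J_DE = π(0.0418)⁴/32 = 3.00×10^-7 m⁴.
θ = (T/G)·Σ L_i/J_i = (535.0/37.3×10⁹)·(0.367/1.14×10^-7 + 0.435/6.75×10^-7 + 0.960/9.59×10^-7 + 0.510/3.00×10^-7) = 0.09434 rad.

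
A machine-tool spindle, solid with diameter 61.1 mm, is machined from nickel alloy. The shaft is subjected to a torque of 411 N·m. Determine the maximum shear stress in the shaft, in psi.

J = πd⁴/32 = π(0.0611)⁴/32 = 1.368×10^-6 m⁴.
τ_max = T·r/J = 411.0 × 0.0306 / 1.368×10^-6 = 9.177×10^6 Pa.

1330 psi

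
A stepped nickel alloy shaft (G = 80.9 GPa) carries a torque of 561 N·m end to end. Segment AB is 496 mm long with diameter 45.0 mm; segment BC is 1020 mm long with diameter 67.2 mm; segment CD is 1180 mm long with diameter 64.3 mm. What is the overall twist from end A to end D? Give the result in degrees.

J_AB = π(0.0450)⁴/32 = 4.03×10^-7 m⁴; J_BC = π(0.0672)⁴/32 = 2.00×10^-6 m⁴; J_CD = π(0.0643)⁴/32 = 1.68×10^-6 m⁴.
θ = (T/G)·Σ L_i/J_i = (561.0/80.9×10⁹)·(0.496/4.03×10^-7 + 1.02/2.00×10^-6 + 1.18/1.68×10^-6) = 0.01695 rad.

0.971°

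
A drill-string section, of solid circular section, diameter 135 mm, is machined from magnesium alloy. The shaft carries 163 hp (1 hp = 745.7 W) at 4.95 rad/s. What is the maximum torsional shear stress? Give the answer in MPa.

50.8 MPa

ω = 4.95 rad/s, so T = P/ω = 163×745.7 / 4.950 = 24560 N·m.
J = πd⁴/32 = π(0.135)⁴/32 = 3.261×10^-5 m⁴.
τ_max = T·r/J = 24560 × 0.0675 / 3.261×10^-5 = 5.083×10^7 Pa.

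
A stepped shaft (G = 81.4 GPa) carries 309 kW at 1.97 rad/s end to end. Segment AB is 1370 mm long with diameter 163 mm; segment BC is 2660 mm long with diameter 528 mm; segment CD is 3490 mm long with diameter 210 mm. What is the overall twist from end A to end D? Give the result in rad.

ω = 1.97 rad/s, so T = P/ω = 309×10³ / 1.970 = 156900 N·m.
J_AB = π(0.163)⁴/32 = 6.93×10^-5 m⁴; J_BC = π(0.528)⁴/32 = 7.63×10^-3 m⁴; J_CD = π(0.210)⁴/32 = 1.91×10^-4 m⁴.
θ = (T/G)·Σ L_i/J_i = (156900/81.4×10⁹)·(1.37/6.93×10^-5 + 2.66/7.63×10^-3 + 3.49/1.91×10^-4) = 0.07399 rad.

0.0740 rad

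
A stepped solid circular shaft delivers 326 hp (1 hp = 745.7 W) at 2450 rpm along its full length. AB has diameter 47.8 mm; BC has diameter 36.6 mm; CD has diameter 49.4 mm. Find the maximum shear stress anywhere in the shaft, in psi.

ω = 2π·2450/60 = 256.6 rad/s, so T = P/ω = 326×745.7 / 256.6 = 947.5 N·m.
Under the same torque, τ_max = 16T/(πd³) is largest where d is smallest — segment BC (d = 36.6 mm).
τ_max = 16·947.5/(π·(0.0366)³) = 9.843×10^7 Pa.

14300 psi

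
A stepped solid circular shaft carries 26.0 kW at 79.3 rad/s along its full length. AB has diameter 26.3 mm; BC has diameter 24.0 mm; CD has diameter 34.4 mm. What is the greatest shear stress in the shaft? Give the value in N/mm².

ω = 79.3 rad/s, so T = P/ω = 26.0×10³ / 79.30 = 327.9 N·m.
Under the same torque, τ_max = 16T/(πd³) is largest where d is smallest — segment BC (d = 24.0 mm).
τ_max = 16·327.9/(π·(0.0240)³) = 1.208×10^8 Pa.

121 N/mm²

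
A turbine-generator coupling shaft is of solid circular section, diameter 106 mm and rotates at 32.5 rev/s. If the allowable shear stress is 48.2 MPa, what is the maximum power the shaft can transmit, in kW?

2300 kW

J = πd⁴/32 = π(0.106)⁴/32 = 1.239×10^-5 m⁴.
T_max = τ_allow·J/r = 4.82×10^7 × 1.239×10^-5 / 0.0530 = 11270 N·m.
ω = 2π·32.5 = 204.2 rad/s, so P_max = T_max·ω = 2.302×10^6 W.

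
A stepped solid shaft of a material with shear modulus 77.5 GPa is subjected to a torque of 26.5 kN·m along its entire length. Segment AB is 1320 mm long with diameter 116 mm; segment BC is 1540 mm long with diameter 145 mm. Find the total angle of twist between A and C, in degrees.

2.15°

J_AB = π(0.116)⁴/32 = 1.78×10^-5 m⁴; J_BC = π(0.145)⁴/32 = 4.34×10^-5 m⁴.
θ = (T/G)·Σ L_i/J_i = (26500/77.5×10⁹)·(1.32/1.78×10^-5 + 1.54/4.34×10^-5) = 0.03753 rad.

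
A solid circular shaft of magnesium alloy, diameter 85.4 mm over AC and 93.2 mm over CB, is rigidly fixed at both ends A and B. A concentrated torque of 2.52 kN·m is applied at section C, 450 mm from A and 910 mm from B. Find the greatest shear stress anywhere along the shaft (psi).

Compatibility: T_A·a/J_AC = T_B·b/J_CB with T_A + T_B = T₀.
J_AC = 5.22×10^-6 m⁴, J_CB = 7.41×10^-6 m⁴, so T_A = T₀·(J_AC/a)/((J_AC/a)+(J_CB/b)) = 1481 N·m, T_B = 1039 N·m.
τ in each portion: τ_AC = 1.21×10^7 Pa, τ_CB = 6.54×10^6 Pa; maximum is in AC.
τ_max = T_AC·r/J = 1481·0.0427/5.22×10^-6 = 1.211×10^7 Pa.

1760 psi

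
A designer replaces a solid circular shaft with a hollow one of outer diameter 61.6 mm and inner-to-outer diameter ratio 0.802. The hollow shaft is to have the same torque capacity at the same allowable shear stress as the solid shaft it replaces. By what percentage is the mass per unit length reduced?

49.1 %

Equal τ_max and T ⇒ the solid shaft needs d_s³ = d_o³(1−k⁴), so d_s = 61.6·(1−0.802⁴)^(1/3) = 51.56 mm.
Area ratio A_h/A_s = d_o²(1−k²)/d_s² = (1−k²)/(1−k⁴)^(2/3) = 0.5093.
Mass saving = 1 − 0.5093 = 49.1 %.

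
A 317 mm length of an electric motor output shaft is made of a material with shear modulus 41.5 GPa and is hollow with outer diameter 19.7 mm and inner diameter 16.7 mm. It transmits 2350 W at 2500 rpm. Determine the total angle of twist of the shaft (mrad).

ω = 2π·2500/60 = 261.8 rad/s, so T = P/ω = 2350 / 261.8 = 8.976 N·m.
J = π(d_o⁴ − d_i⁴)/32 = π(0.0197⁴ − 0.0167⁴)/32 = 7.150×10^-9 m⁴.
θ = T·L/(G·J) = 8.976 × 0.317 / (41.5×10⁹ × 7.150×10^-9) = 9.589×10^-3 rad.

9.59 mrad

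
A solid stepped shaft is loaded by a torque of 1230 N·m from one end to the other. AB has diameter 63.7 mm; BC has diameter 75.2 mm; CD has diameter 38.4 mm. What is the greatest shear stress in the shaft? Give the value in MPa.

111 MPa

Under the same torque, τ_max = 16T/(πd³) is largest where d is smallest — segment CD (d = 38.4 mm).
τ_max = 16·1230/(π·(0.0384)³) = 1.106×10^8 Pa.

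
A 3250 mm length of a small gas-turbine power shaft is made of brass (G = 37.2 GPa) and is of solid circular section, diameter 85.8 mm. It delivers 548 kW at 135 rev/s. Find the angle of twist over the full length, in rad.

ω = 2π·135 = 848.2 rad/s, so T = P/ω = 548×10³ / 848.2 = 646.1 N·m.
J = πd⁴/32 = π(0.0858)⁴/32 = 5.320×10^-6 m⁴.
θ = T·L/(G·J) = 646.1 × 3.25 / (37.2×10⁹ × 5.320×10^-6) = 0.01061 rad.

0.0106 rad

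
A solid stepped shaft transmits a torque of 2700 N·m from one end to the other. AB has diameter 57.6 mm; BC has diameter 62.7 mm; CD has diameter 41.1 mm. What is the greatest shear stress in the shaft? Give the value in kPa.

Under the same torque, τ_max = 16T/(πd³) is largest where d is smallest — segment CD (d = 41.1 mm).
τ_max = 16·2700/(π·(0.0411)³) = 1.981×10^8 Pa.

198000 kPa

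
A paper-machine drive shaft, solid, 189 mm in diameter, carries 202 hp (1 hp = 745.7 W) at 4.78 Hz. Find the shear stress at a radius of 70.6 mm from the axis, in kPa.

2830 kPa

ω = 2π·4.78 = 30.03 rad/s, so T = P/ω = 202×745.7 / 30.03 = 5015 N·m.
J = πd⁴/32 = π(0.189)⁴/32 = 1.253×10^-4 m⁴.
Shear stress varies linearly with radius: τ = T·r/J = 5015 × 0.0706 / 1.253×10^-4 = 2.827×10^6 Pa.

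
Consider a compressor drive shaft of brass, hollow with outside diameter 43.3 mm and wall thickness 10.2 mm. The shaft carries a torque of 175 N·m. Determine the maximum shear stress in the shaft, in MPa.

J = π(d_o⁴ − d_i⁴)/32 = π(0.0433⁴ − 0.0229⁴)/32 = 3.181×10^-7 m⁴.
τ_max = T·r/J = 175.0 × 0.0216 / 3.181×10^-7 = 1.191×10^7 Pa.

11.9 MPa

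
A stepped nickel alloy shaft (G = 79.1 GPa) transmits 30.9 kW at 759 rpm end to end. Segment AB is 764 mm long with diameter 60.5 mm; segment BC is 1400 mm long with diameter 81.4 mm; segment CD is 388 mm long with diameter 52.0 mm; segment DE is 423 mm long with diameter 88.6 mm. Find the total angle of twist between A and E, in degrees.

ω = 2π·759/60 = 79.48 rad/s, so T = P/ω = 30.9×10³ / 79.48 = 388.8 N·m.
J_AB = π(0.0605)⁴/32 = 1.32×10^-6 m⁴; J_BC = π(0.0814)⁴/32 = 4.31×10^-6 m⁴; J_CD = π(0.0520)⁴/32 = 7.18×10^-7 m⁴; J_DE = π(0.0886)⁴/32 = 6.05×10^-6 m⁴.
θ = (T/G)·Σ L_i/J_i = (388.8/79.1×10⁹)·(0.764/1.32×10^-6 + 1.40/4.31×10^-6 + 0.388/7.18×10^-7 + 0.423/6.05×10^-6) = 7.452×10^-3 rad.

0.427°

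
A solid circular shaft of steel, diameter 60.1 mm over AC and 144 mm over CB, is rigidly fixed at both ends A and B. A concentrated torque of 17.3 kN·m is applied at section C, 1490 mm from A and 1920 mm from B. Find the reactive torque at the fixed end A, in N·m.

Compatibility: T_A·a/J_AC = T_B·b/J_CB with T_A + T_B = T₀.
J_AC = 1.28×10^-6 m⁴, J_CB = 4.22×10^-5 m⁴, so T_A = T₀·(J_AC/a)/((J_AC/a)+(J_CB/b)) = 651.0 N·m, T_B = 16650 N·m.

651 N·m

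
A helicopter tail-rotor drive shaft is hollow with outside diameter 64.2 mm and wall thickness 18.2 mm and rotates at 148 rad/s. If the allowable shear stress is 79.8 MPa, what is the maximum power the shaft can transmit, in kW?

592 kW

J = π(d_o⁴ − d_i⁴)/32 = π(0.0642⁴ − 0.0278⁴)/32 = 1.609×10^-6 m⁴.
T_max = τ_allow·J/r = 7.98×10^7 × 1.609×10^-6 / 0.0321 = 4000 N·m.
ω = 148 rad/s, so P_max = T_max·ω = 5.920×10^5 W.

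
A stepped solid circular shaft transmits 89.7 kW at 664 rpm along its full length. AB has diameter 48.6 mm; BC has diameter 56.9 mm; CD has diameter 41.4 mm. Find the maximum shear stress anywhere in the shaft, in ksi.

13.4 ksi

ω = 2π·664/60 = 69.53 rad/s, so T = P/ω = 89.7×10³ / 69.53 = 1290 N·m.
Under the same torque, τ_max = 16T/(πd³) is largest where d is smallest — segment CD (d = 41.4 mm).
τ_max = 16·1290/(π·(0.0414)³) = 9.259×10^7 Pa.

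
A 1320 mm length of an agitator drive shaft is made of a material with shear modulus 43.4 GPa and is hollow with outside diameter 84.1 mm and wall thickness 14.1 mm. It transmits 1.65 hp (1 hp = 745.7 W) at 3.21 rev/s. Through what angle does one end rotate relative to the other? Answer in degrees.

ω = 2π·3.21 = 20.17 rad/s, so T = P/ω = 1.65×745.7 / 20.17 = 61.00 N·m.
J = π(d_o⁴ − d_i⁴)/32 = π(0.0841⁴ − 0.0559⁴)/32 = 3.953×10^-6 m⁴.
θ = T·L/(G·J) = 61.00 × 1.32 / (43.4×10⁹ × 3.953×10^-6) = 4.694×10^-4 rad.

0.0269°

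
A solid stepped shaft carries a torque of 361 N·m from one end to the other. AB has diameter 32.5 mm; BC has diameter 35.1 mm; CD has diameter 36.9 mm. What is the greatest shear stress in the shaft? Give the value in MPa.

Under the same torque, τ_max = 16T/(πd³) is largest where d is smallest — segment AB (d = 32.5 mm).
τ_max = 16·361.0/(π·(0.0325)³) = 5.356×10^7 Pa.

53.6 MPa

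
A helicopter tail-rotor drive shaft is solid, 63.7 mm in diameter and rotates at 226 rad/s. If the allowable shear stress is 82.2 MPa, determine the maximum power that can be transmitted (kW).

J = πd⁴/32 = π(0.0637)⁴/32 = 1.616×10^-6 m⁴.
T_max = τ_allow·J/r = 8.22×10^7 × 1.616×10^-6 / 0.0319 = 4172 N·m.
ω = 226 rad/s, so P_max = T_max·ω = 9.428×10^5 W.

943 kW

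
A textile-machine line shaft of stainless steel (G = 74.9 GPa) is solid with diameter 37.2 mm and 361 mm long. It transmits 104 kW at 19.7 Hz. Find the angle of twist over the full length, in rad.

ω = 2π·19.7 = 123.8 rad/s, so T = P/ω = 104×10³ / 123.8 = 840.2 N·m.
J = πd⁴/32 = π(0.0372)⁴/32 = 1.880×10^-7 m⁴.
θ = T·L/(G·J) = 840.2 × 0.361 / (74.9×10⁹ × 1.880×10^-7) = 0.02154 rad.

0.0215 rad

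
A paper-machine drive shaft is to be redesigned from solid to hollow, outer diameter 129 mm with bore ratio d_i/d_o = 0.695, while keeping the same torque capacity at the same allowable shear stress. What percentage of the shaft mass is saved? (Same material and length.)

Equal τ_max and T ⇒ the solid shaft needs d_s³ = d_o³(1−k⁴), so d_s = 129·(1−0.695⁴)^(1/3) = 118.1 mm.
Area ratio A_h/A_s = d_o²(1−k²)/d_s² = (1−k²)/(1−k⁴)^(2/3) = 0.6172.
Mass saving = 1 − 0.6172 = 38.3 %.

38.3 %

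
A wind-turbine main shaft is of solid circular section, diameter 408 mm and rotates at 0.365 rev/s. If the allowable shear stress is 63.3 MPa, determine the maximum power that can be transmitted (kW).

1940 kW

J = πd⁴/32 = π(0.408)⁴/32 = 2.720×10^-3 m⁴.
T_max = τ_allow·J/r = 6.33×10^7 × 2.720×10^-3 / 0.204 = 844100 N·m.
ω = 2π·0.365 = 2.293 rad/s, so P_max = T_max·ω = 1.936×10^6 W.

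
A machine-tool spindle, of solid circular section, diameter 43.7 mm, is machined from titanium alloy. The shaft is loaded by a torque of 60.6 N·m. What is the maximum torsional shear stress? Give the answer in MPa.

J = πd⁴/32 = π(0.0437)⁴/32 = 3.580×10^-7 m⁴.
τ_max = T·r/J = 60.60 × 0.0219 / 3.580×10^-7 = 3.698×10^6 Pa.

3.70 MPa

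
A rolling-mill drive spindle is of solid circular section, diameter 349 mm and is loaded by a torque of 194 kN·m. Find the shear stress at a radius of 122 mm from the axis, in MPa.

16.3 MPa

J = πd⁴/32 = π(0.349)⁴/32 = 1.456×10^-3 m⁴.
Shear stress varies linearly with radius: τ = T·r/J = 194000 × 0.122 / 1.456×10^-3 = 1.625×10^7 Pa.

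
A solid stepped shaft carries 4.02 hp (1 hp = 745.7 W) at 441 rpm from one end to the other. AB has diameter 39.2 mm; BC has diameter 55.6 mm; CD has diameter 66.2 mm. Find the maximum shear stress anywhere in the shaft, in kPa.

5490 kPa

ω = 2π·441/60 = 46.18 rad/s, so T = P/ω = 4.02×745.7 / 46.18 = 64.91 N·m.
Under the same torque, τ_max = 16T/(πd³) is largest where d is smallest — segment AB (d = 39.2 mm).
τ_max = 16·64.91/(π·(0.0392)³) = 5.488×10^6 Pa.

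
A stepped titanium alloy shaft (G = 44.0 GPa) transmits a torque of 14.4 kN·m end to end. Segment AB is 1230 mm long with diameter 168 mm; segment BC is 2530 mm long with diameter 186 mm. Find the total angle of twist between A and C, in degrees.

J_AB = π(0.168)⁴/32 = 7.82×10^-5 m⁴; J_BC = π(0.186)⁴/32 = 1.18×10^-4 m⁴.
θ = (T/G)·Σ L_i/J_i = (14400/44.0×10⁹)·(1.23/7.82×10^-5 + 2.53/1.18×10^-4) = 0.01219 rad.

0.699°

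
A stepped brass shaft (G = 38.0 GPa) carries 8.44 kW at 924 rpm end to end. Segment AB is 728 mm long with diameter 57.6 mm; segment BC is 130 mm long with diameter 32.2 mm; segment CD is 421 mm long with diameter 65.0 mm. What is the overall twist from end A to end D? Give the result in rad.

ω = 2π·924/60 = 96.76 rad/s, so T = P/ω = 8.44×10³ / 96.76 = 87.23 N·m.
J_AB = π(0.0576)⁴/32 = 1.08×10^-6 m⁴; J_BC = π(0.0322)⁴/32 = 1.06×10^-7 m⁴; J_CD = π(0.0650)⁴/32 = 1.75×10^-6 m⁴.
θ = (T/G)·Σ L_i/J_i = (87.23/38.0×10⁹)·(0.728/1.08×10^-6 + 0.130/1.06×10^-7 + 0.421/1.75×10^-6) = 4.925×10^-3 rad.

0.00493 rad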